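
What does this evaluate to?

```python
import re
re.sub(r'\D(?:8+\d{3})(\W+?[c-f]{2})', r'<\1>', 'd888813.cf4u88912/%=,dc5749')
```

Each match is replaced using the text its own group 1 captured.

'<.cf>4</%=,dc>5749'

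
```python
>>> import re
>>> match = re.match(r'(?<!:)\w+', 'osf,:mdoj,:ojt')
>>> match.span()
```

`re.match` won't scan ahead — the pattern has to work from the very first character.
The match spans [0:3] → 'osf'.

(0, 3)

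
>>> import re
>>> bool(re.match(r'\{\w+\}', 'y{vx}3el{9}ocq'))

With `match`, the pattern is implicitly anchored at the beginning.
Here the string doesn't start with a match, so the call returns None, and `bool(None)` is False.

False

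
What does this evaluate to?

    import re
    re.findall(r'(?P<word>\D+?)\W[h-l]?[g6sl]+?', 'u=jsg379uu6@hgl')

['u']

Pattern: one or more of a non-digit (lazy) (captured as 'word'); then a non-word character, then optionally a character in [h-l], then one or more of one of [g6sl] (lazy).
Matches: at [0:4] match 'u=js', group 1 = 'u'.
With a single group, `findall` returns only what that group captured — 1 item.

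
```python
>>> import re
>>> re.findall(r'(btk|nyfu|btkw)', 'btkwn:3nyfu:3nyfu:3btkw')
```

`|` is ordered: at each position the engine commits to the first alternative that works.
Because there's exactly one group, `findall` drops the full match and keeps group 1 from each hit.

['btk', 'nyfu', 'nyfu', 'btk']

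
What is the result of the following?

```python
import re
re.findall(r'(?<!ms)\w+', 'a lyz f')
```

['a', 'lyz', 'f']

The negative lookahead/lookbehind blocks any match where the forbidden context is present.
Walking the string: at [0:1] → 'a'; at [2:5] → 'lyz'; at [6:7] → 'f'.
No capturing groups, so `findall` returns the 3 full match strings.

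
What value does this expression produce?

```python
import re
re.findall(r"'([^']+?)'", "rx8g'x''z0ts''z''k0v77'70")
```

['x', 'z0ts', 'z', 'k0v77']

Scanning left to right: at [4:7] match "'x'", group 1 = 'x'; at [7:13] match "'z0ts'", group 1 = 'z0ts'; at [13:16] match "'z'", group 1 = 'z'; at [16:23] match "'k0v77'", group 1 = 'k0v77'.
One capturing group, so `findall` returns just the captured substring from each match — 4 in all.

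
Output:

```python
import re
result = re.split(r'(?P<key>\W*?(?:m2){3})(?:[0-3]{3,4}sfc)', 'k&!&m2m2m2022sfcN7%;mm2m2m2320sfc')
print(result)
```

The pattern matches zero or more of a non-word character (lazy), then the literal 'm2' repeated 3 times (captured as 'key'); then 3 to 4 of a character in [0-3], then the literal 'sfc' (non-capturing group).
Matches to split on: at [1:16] → '&!&m2m2m2022sfc'; at [21:33] → 'm2m2m2320sfc'.
With a capturing group present, the delimiter's captured portion is kept in the result list.

['k', '&!&m2m2m2', 'N7%;m', 'm2m2m2', '']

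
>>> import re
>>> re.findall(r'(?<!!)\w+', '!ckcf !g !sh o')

['kcf', 'h', 'o']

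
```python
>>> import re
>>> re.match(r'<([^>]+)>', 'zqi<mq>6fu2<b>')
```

None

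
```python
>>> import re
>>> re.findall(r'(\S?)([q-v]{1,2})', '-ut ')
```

Pattern: optionally a non-whitespace character (captured); then 1 to 2 of a character in [q-v] (captured).
Walking the string: at [0:3] match '-ut', groups = ('-', 'ut').
2 groups means the one result is a tuple of 2 captured strings — 1 here.

[('-', 'ut')]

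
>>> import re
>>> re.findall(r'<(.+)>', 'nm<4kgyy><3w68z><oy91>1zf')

['4kgyy><3w68z><oy91']

Walking the string: at [2:22] match '<4kgyy><3w68z><oy91>', group 1 = '4kgyy><3w68z><oy91'.
Because there's exactly one group, `findall` drops the full match and keeps group 1 from the one hit.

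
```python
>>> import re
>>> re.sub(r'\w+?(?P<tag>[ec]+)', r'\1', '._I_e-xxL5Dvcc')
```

'.e-cc'

Pattern: one or more of a word character (lazy); then one or more of one of [ec] (captured as 'tag').
Matches: at [1:5] → '_I_e'; at [6:14] → 'xxL5Dvcc'.
The replacement refers to a captured group, so each match is rewritten using its own captured text.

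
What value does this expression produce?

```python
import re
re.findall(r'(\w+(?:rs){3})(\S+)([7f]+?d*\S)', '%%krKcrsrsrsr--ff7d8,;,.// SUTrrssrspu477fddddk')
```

[('krKcrsrsrs', 'r--ff', '7d8')]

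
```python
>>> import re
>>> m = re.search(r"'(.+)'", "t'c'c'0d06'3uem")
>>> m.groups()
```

("c'c'0d06",)

The match spans [1:11] → "'c'c'0d06'".
Captured: group 1 = "c'c'0d06".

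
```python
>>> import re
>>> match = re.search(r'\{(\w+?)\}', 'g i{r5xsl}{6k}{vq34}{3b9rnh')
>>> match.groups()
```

('r5xsl',)

The match spans [3:10] → '{r5xsl}'.
Captured: group 1 = 'r5xsl'.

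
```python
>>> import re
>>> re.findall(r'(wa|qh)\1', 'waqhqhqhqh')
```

`\1` has to match the exact text group 1 already captured.
With a single group, `findall` returns only what that group captured — 2 items.

['qh', 'qh']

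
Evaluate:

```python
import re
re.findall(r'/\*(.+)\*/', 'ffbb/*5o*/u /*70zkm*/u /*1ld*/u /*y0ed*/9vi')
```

['5o*/u /*70zkm*/u /*1ld*/u /*y0ed']

One capturing group, so `findall` returns just the captured substring from the one match — 1 in all.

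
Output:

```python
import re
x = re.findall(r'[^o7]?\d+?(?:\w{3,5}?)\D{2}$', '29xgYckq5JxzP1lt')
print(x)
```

['q5JxzP1lt']

The pattern matches optionally any character except [o7], then one or more of a digit (lazy); then 3 to 5 of a word character (lazy) (non-capturing group); then exactly 2 of a non-digit; then anchored at the end.
Walking the string: at [7:16] → 'q5JxzP1lt'.
No capturing groups, so `findall` returns the 1 full match string.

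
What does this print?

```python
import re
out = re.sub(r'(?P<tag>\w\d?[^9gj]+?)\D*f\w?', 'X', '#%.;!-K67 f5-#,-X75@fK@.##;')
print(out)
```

#%.;!-X-#,-X@.##;

This matches a word character, then optionally a digit, then one or more of any character except [9gj] (lazy) (captured as 'tag'); then zero or more of a non-digit, then a literal 'f', then optionally a word character.
Matches: at [6:12] → 'K67 f5'; at [16:22] → 'X75@fK'.
Each match is replaced by 'X'.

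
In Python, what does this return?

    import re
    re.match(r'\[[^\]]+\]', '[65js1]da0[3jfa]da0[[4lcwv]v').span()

`re.match` won't scan ahead — the pattern has to work from the very first character.
The match spans [0:7] → '[65js1]'.

(0, 7)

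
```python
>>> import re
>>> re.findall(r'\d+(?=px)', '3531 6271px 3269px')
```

['6271', '3269']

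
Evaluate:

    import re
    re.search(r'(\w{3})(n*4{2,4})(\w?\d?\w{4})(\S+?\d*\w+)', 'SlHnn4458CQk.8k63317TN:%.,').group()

The pattern matches exactly 3 of a word character (captured); then zero or more of the literal 'n', then 2 to 4 of the literal '4' (captured); then optionally a word character, then optionally a digit, then exactly 4 of a word character (captured); then one or more of a non-whitespace character (lazy), then zero or more of a digit, then one or more of a word character (captured).
Unlike `match`, `search` isn't anchored — it looks for the pattern anywhere in the string.
The match spans [0:22] → 'SlHnn4458CQk.8k63317TN'.
Captured: group 1 = 'SlH', group 2 = 'nn44', group 3 = '58CQk', group 4 = '.8k63317TN'.

'SlHnn4458CQk.8k63317TN'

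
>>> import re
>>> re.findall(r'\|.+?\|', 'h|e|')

['|e|']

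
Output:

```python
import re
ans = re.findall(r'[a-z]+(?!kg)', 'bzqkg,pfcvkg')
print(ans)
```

The negative lookaround is zero-width — it rules out positions where the adjacent text would match, without consuming anything.
Walking the string: at [0:5] → 'bzqkg'; at [6:12] → 'pfcvkg'.
No capturing groups, so `findall` returns the 2 full match strings.

['bzqkg', 'pfcvkg']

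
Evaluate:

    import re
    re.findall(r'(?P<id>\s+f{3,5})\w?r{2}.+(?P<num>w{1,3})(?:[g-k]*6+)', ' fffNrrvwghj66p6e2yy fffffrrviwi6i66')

[(' fff', 'w')]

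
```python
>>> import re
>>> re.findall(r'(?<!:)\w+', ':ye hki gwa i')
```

['e', 'hki', 'gwa', 'i']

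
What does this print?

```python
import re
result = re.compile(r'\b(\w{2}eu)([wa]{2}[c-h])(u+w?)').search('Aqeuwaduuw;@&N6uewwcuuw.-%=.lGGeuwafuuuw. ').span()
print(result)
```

(0, 10)

The match spans [0:10] → 'Aqeuwaduuw'.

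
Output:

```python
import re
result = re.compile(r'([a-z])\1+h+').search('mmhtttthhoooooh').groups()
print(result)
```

The match spans [0:3] → 'mmh'.
Captured: group 1 = 'm'.

('m',)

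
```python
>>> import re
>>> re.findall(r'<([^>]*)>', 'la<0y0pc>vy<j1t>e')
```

['0y0pc', 'j1t']

Matches: at [2:9] match '<0y0pc>', group 1 = '0y0pc'; at [11:16] match '<j1t>', group 1 = 'j1t'.
With a single group, `findall` returns only what that group captured — 2 items.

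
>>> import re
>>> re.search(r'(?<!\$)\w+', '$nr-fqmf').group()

'r'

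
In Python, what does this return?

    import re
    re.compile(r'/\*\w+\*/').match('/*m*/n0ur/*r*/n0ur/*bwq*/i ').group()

'/*m*/'

`re.match` only tries the pattern at the start of the string.
The match spans [0:5] → '/*m*/'.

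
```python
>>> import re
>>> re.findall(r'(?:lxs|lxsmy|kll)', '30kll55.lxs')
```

No capturing groups, so `findall` returns the 2 full match strings.

['kll', 'lxs']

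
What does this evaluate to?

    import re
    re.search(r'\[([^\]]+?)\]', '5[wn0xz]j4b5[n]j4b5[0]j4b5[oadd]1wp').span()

(1, 8)

The match spans [1:8] → '[wn0xz]'.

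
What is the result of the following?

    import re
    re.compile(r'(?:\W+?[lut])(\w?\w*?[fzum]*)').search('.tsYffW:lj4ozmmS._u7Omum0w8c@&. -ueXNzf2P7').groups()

The match spans [0:3] → '.ts'.
Captured: group 1 = 's'.

('s',)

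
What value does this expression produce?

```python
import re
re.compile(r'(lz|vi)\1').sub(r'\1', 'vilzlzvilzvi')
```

'vilzvilzvi'

`\1` is not a pattern — it's the concrete string captured by group 1, re-applied verbatim.
The replacement refers to a captured group, so each match is rewritten using its own captured text.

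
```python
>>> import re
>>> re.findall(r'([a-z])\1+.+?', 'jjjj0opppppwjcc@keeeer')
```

['j', 'p', 'c', 'e']

`\1` has to match the exact text group 1 already captured.
Scanning left to right: at [0:5] match 'jjjj0', group 1 = 'j'; at [6:12] match 'pppppw', group 1 = 'p'; at [13:16] match 'cc@', group 1 = 'c'; at [17:22] match 'eeeer', group 1 = 'e'.
`findall` collects group 1 from each match (4 total).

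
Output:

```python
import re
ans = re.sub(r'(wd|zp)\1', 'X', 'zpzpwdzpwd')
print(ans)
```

Xwdzpwd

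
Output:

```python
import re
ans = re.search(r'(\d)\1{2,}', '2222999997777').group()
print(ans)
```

2222

A backreference is literal: `\1` must see the identical characters the first group matched.
The match spans [0:4] → '2222'.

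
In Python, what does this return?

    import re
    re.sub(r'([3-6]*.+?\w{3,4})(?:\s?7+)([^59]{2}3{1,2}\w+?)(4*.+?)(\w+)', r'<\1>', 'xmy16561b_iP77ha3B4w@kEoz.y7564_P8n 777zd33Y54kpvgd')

'<xmy16561b_iP><.y7564_P8n>'

Pattern: zero or more of a character in [3-6], then one or more of any character (lazy), then 3 to 4 of a word character (captured); then optionally whitespace, then one or more of the literal '7' (non-capturing group); then exactly 2 of any character except [59], then 1 to 2 of a literal '3', then one or more of a word character (lazy) (captured); then zero or more of a literal '4', then one or more of any character (lazy) (captured); then one or more of a word character (captured).
With the lazy modifier that quantifier settles for the fewest repetitions that let the rest of the pattern succeed (the atoms after it are unaffected and can still be greedy).
Matches: at [0:25] → 'xmy16561b_iP77ha3B4w@kEoz'; at [25:51] → '.y7564_P8n 777zd33Y54kpvgd'.
`\1` in the replacement pulls in group 1's text for each match.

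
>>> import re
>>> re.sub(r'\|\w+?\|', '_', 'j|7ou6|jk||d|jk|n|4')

'j_jk|_jk_4'

`sub` substitutes '_' at each match site.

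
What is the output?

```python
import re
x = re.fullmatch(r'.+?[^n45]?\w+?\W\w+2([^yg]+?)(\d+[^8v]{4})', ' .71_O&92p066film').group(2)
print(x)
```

066film

The match spans [0:17] → ' .71_O&92p066film'.
Captured: group 1 = 'p', group 2 = '066film'.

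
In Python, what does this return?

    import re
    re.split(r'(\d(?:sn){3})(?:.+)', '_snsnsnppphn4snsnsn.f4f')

This matches a digit, then the literal 'sn' repeated 3 times (captured); then one or more of any character (non-capturing group).
With a capturing group present, the delimiter's captured portion is kept in the result list.

['_snsnsnppphn', '4snsnsn', '']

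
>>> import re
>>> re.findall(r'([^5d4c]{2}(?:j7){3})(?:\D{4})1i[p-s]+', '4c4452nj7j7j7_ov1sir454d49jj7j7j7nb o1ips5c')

Pattern: exactly 2 of any character except [5d4c], then the literal 'j7' repeated 3 times (captured); then exactly 4 of a non-digit (non-capturing group); then the literal '1i', then one or more of a character in [p-s].
Because there's exactly one group, `findall` drops the full match and keeps group 1 from the one hit.

['9jj7j7j7']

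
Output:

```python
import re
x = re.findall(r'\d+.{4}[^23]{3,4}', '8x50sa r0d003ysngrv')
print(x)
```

The pattern matches one or more of a digit; then exactly 4 of any character, then 3 to 4 of any character except [23].
`findall` yields the raw match text (2 of them) because the pattern has no groups.

['8x50sa r0', '003ysngrv']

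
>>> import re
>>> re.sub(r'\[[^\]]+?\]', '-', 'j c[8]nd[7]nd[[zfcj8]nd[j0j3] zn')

'j c-nd-nd-nd- zn'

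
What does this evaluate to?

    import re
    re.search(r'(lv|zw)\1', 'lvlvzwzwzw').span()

(0, 4)

After group 1 captures some text, `\1` only succeeds where that same text appears again.
`re.search` scans for the first position where the pattern succeeds.
The match spans [0:4] → 'lvlv'.
Captured: group 1 = 'lv'.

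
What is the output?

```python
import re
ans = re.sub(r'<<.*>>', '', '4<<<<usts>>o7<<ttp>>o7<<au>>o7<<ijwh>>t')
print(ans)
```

4t

`sub` substitutes '' at each match site.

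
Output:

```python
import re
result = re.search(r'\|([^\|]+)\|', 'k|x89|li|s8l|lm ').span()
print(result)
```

(1, 6)

`search` walks the string left to right and returns the first match it finds.
The match spans [1:6] → '|x89|'.
Captured: group 1 = 'x89'.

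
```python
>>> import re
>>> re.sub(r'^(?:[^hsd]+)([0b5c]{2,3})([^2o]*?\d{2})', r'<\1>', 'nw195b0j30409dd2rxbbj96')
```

'<b0>409dd2rxbbj96'

The `?` after the quantifier makes it lazy — it takes as little as possible before letting the rest of the pattern try.
The replacement refers to a captured group, so each match is rewritten using its own captured text.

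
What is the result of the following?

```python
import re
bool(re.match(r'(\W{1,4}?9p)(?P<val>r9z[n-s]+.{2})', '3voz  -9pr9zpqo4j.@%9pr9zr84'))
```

False

The pattern matches 1 to 4 of a non-word character (lazy), then the literal '9p' (captured); then the literal 'r9z', then one or more of a character in [n-s], then exactly 2 of any character (captured as 'val').
`match` is anchored at position 0; if the pattern doesn't fit there, it returns None.
Here position 0 doesn't satisfy it, so the call returns None, and `bool(None)` is False.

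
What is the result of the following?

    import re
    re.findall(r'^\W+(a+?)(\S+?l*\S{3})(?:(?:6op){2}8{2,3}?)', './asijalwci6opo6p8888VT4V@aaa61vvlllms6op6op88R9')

[('a', 'sijalwci6opo6p8888VT4V@aaa61vvlllms')]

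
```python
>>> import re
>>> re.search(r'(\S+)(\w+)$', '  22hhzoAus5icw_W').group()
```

'22hhzoAus5icw_W'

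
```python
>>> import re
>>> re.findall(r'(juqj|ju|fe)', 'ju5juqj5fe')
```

Branches in `(...|...)` are attempted left-to-right; the first branch that allows the whole pattern to succeed is taken.
Scanning left to right: at [0:2] match 'ju', group 1 = 'ju'; at [3:7] match 'juqj', group 1 = 'juqj'; at [8:10] match 'fe', group 1 = 'fe'.
`findall` collects group 1 from each match (3 total).

['ju', 'juqj', 'fe']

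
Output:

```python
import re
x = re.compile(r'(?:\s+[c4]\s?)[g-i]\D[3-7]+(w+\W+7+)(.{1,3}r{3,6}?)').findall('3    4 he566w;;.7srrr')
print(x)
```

[('w;;.7', 'srrr')]

This matches one or more of whitespace, then one of [c4], then optionally whitespace (non-capturing group); then a character in [g-i], then a non-digit, then one or more of a character in [3-7]; then one or more of a literal 'w', then one or more of a non-word character, then one or more of a literal '7' (captured); then 1 to 3 of any character, then 3 to 6 of a literal 'r' (lazy) (captured).
Scanning left to right: at [1:21] match '    4 he566w;;.7srrr', groups = ('w;;.7', 'srrr').
2 groups means the one result is a tuple of 2 captured strings — 1 here.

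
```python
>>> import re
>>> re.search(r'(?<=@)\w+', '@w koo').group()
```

The positive lookaround only admits positions where the adjacent text matches; those characters stay outside the span.
`re.search` tries every starting position until one works.
The match spans [1:2] → 'w'.

'w'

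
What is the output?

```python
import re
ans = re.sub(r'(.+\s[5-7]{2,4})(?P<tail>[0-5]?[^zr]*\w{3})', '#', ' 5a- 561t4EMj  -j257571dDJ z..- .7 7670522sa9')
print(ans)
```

Pattern: one or more of any character, then whitespace, then 2 to 4 of a character in [5-7] (captured); then optionally a character in [0-5], then zero or more of any character except [zr], then exactly 3 of a word character (captured as 'tail').
Matches: at [0:45] → ' 5a- 561t4EMj  -j257571dDJ z..- .7 7670522sa9'.
`sub` substitutes '#' at each match site.

#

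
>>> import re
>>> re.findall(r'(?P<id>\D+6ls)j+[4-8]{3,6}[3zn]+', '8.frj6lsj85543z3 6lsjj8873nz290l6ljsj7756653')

The pattern matches one or more of a non-digit, then the literal '6ls' (captured as 'id'); then one or more of a literal 'j', then 3 to 6 of a character in [4-8]; then one or more of one of [3zn].
`findall` collects group 1 from each match (2 total).

['.frj6ls', ' 6ls']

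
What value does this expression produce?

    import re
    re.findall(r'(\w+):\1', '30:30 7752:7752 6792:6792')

The backreference `\1` re-matches whatever the first group consumed, character for character.
Matches: at [0:5] match '30:30', group 1 = '30'; at [6:15] match '7752:7752', group 1 = '7752'; at [16:25] match '6792:6792', group 1 = '6792'.
One capturing group, so `findall` returns just the captured substring from each match — 3 in all.

['30', '7752', '6792']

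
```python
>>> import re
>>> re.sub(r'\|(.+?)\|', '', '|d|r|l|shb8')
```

With the lazy modifier that quantifier settles for the fewest repetitions that let the rest of the pattern succeed (the atoms after it are unaffected and can still be greedy).
Matches: at [0:3] → '|d|'; at [4:7] → '|l|'.
Each match is replaced by ''.

'rshb8'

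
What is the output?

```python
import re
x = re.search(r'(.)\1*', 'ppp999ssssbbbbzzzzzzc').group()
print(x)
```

ppp

A backreference is literal: `\1` must see the identical characters the first group matched.
The match spans [0:3] → 'ppp'.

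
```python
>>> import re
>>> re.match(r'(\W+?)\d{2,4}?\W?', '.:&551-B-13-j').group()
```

The pattern matches one or more of a non-word character (lazy) (captured); then 2 to 4 of a digit (lazy), then optionally a non-word character.
Because the quantifier is non-greedy, it stops expanding at the earliest point where the rest of the pattern can succeed.
With `match`, the pattern is implicitly anchored at the beginning.
The match spans [0:5] → '.:&55'.
Captured: group 1 = '.:&'.

'.:&55'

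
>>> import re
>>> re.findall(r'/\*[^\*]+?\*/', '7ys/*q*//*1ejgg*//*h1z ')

['/*q*/', '/*1ejgg*/']

Scanning left to right: at [3:8] → '/*q*/'; at [8:17] → '/*1ejgg*/'.
`findall` yields the raw match text (2 of them) because the pattern has no groups.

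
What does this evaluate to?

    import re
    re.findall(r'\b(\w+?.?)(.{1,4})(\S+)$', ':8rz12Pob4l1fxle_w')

[('8r', 'z12P', 'ob4l1fxle_w')]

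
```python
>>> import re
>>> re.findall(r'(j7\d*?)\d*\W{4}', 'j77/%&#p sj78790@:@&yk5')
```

This matches the literal 'j7', then zero or more of a digit (lazy) (captured); then zero or more of a digit, then exactly 4 of a non-word character.
With the lazy modifier that quantifier settles for the fewest repetitions that let the rest of the pattern succeed (the atoms after it are unaffected and can still be greedy).
Walking the string: at [0:7] match 'j77/%&#', group 1 = 'j7'; at [10:20] match 'j78790@:@&', group 1 = 'j7'.
`findall` collects group 1 from each match (2 total).

['j7', 'j7']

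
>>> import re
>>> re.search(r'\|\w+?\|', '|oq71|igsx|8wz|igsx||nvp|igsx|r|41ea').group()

'|oq71|'

`search` walks the string left to right and returns the first match it finds.
The match spans [0:6] → '|oq71|'.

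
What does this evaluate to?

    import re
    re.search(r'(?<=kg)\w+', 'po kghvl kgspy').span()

The `(?=…)`/`(?<=…)` assertion just peeks at neighbouring text; it doesn't advance the match position.
`re.search` tries every starting position until one works.
The match spans [5:8] → 'hvl'.

(5, 8)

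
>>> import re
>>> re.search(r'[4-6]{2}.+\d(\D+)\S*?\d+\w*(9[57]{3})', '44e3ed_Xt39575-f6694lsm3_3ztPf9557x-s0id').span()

The pattern matches exactly 2 of a character in [4-6], then one or more of any character; then a digit; then one or more of a non-digit (captured); then zero or more of a non-whitespace character (lazy), then one or more of a digit, then zero or more of a word character; then the literal '9', then exactly 3 of one of [57] (captured).
The match spans [0:34] → '44e3ed_Xt39575-f6694lsm3_3ztPf9557'.

(0, 34)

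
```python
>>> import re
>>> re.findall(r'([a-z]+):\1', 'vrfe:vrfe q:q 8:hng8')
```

`\1` has to match the exact text group 1 already captured.
`findall` collects group 1 from each match (2 total).

['vrfe', 'q']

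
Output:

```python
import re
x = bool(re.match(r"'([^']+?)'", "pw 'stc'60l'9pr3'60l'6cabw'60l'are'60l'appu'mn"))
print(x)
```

False

`re.match` only tries the pattern at the start of the string.
Here the pattern fails at index 0, so the call returns None, and `bool(None)` is False.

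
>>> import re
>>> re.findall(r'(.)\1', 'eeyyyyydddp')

After group 1 captures some text, `\1` only succeeds where that same text appears again.
Walking the string: at [0:2] match 'ee', group 1 = 'e'; at [2:4] match 'yy', group 1 = 'y'; at [4:6] match 'yy', group 1 = 'y'; at [7:9] match 'dd', group 1 = 'd'.
`findall` collects group 1 from each match (4 total).

['e', 'y', 'y', 'd']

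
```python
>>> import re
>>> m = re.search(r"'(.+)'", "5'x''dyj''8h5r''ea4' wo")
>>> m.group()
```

"'x''dyj''8h5r''ea4'"

The match spans [1:20] → "'x''dyj''8h5r''ea4'".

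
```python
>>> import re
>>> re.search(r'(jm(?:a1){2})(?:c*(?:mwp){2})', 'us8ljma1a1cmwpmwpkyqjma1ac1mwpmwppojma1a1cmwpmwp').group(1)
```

'jma1a1'

Pattern: the literal 'jm', then the literal 'a1' repeated 2 times (captured); then zero or more of the literal 'c', then the literal 'mwp' repeated 2 times (non-capturing group).
`re.search` tries every starting position until one works.
The match spans [4:17] → 'jma1a1cmwpmwp'.
Captured: group 1 = 'jma1a1'.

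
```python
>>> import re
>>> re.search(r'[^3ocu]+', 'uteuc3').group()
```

'te'

Pattern: one or more of any character except [3ocu].
`search` walks the string left to right and returns the first match it finds.
The match spans [1:3] → 'te'.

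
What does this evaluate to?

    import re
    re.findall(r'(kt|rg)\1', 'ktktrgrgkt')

['kt', 'rg']

After group 1 captures some text, `\1` only succeeds where that same text appears again.
Walking the string: at [0:4] match 'ktkt', group 1 = 'kt'; at [4:8] match 'rgrg', group 1 = 'rg'.
With a single group, `findall` returns only what that group captured — 2 items.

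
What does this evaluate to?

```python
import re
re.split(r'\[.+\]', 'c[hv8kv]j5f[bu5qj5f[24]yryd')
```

Matches to split on: at [1:23] → '[hv8kv]j5f[bu5qj5f[24]'.
`split` removes every match and returns the 2 fragments in between.

['c', 'yryd']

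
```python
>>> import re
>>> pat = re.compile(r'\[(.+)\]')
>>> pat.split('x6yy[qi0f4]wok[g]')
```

['x6yy', 'qi0f4]wok[g', '']

Matches to split on: at [4:17] → '[qi0f4]wok[g]'.
With a capturing group present, the delimiter's captured portion is kept in the result list.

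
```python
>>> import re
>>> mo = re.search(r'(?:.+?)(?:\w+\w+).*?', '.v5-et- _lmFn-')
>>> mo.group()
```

'.v5'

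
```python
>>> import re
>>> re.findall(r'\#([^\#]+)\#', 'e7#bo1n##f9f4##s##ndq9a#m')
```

['bo1n', 'f9f4', 's', 'ndq9a']

Walking the string: at [2:8] match '#bo1n#', group 1 = 'bo1n'; at [8:14] match '#f9f4#', group 1 = 'f9f4'; at [14:17] match '#s#', group 1 = 's'; at [17:24] match '#ndq9a#', group 1 = 'ndq9a'.
Because there's exactly one group, `findall` drops the full match and keeps group 1 from each hit.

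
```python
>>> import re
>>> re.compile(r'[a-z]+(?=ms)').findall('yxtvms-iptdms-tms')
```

The lookaround is zero-width — it requires the adjacent text to match without consuming it, so the asserted text isn't part of the match.
With no groups in the pattern, `findall` gives back each whole match — 3 here.

['yxtv', 'iptd', 't']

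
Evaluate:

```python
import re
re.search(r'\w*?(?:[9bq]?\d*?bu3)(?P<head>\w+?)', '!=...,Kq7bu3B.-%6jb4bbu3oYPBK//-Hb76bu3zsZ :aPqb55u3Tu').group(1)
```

This matches zero or more of a word character (lazy); then optionally one of [9bq], then zero or more of a digit (lazy), then the literal 'bu3' (non-capturing group); then one or more of a word character (lazy) (captured as 'head').
`re.search` tries every starting position until one works.
The match spans [6:13] → 'Kq7bu3B'.
Captured: group 1 = 'B'.

'B'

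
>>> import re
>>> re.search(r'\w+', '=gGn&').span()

This matches one or more of a word character.
The match spans [1:4] → 'gGn'.

(1, 4)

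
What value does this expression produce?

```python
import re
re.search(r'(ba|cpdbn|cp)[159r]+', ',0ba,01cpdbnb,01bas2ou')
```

None

Here no position works, so the call returns None.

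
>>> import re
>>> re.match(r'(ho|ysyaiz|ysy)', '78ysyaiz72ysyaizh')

`re.match` won't scan ahead — the pattern has to work from the very first character.
Here the pattern fails at index 0, so the call returns None.

None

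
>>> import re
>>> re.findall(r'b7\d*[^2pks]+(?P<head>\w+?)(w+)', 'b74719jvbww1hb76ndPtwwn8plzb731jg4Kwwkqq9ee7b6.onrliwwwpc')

Pattern: the literal 'b7', then zero or more of a digit, then one or more of any character except [2pks]; then one or more of a word character (lazy) (captured as 'head'); then one or more of a literal 'w' (captured).
Lazy quantifiers expand one character at a time until the remainder of the pattern can match.
Walking the string: at [0:37] match 'b74719jvbww1hb76ndPtwwn8plzb731jg4Kww', groups = ('plzb731jg4K', 'ww').
With 2 capturing groups, `findall` returns a 2-tuple per match.

[('plzb731jg4K', 'ww')]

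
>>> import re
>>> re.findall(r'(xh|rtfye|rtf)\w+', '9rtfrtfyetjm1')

['rtf']

Scanning left to right: at [1:13] match 'rtfrtfyetjm1', group 1 = 'rtf'.
With a single group, `findall` returns only what that group captured — 1 item.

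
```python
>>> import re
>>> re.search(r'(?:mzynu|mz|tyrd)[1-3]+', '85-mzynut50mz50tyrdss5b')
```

None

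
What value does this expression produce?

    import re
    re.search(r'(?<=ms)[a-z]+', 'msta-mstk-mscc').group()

The lookaround is zero-width — it requires the adjacent text to match without consuming it, so the asserted text isn't part of the match.
The match spans [2:4] → 'ta'.

'ta'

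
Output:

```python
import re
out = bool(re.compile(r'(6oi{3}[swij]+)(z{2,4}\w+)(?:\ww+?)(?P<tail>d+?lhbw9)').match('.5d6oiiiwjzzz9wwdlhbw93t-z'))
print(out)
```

False

`re.match` won't scan ahead — the pattern has to work from the very first character.
Here the string doesn't start with a match, so the call returns None, and `bool(None)` is False.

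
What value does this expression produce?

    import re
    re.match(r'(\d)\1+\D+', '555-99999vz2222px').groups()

('5',)

`\1` is not a pattern — it's the concrete string captured by group 1, re-applied verbatim.
`re.match` only tries the pattern at the start of the string.
The match spans [0:4] → '555-'.
Captured: group 1 = '5'.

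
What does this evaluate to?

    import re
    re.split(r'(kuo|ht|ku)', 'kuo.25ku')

`|` is ordered: at each position the engine commits to the first alternative that works.
The group in the pattern means `split` returns the separators' captures alongside the pieces.

['', 'kuo', '.25', 'ku', '']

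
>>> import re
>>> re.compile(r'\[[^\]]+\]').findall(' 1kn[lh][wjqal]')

No capturing groups, so `findall` returns the 2 full match strings.

['[lh]', '[wjqal]']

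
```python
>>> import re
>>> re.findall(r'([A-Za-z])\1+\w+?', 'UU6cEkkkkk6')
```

['U', 'k']

After group 1 captures some text, `\1` only succeeds where that same text appears again.
Scanning left to right: at [0:3] match 'UU6', group 1 = 'U'; at [5:11] match 'kkkkk6', group 1 = 'k'.
With a single group, `findall` returns only what that group captured — 2 items.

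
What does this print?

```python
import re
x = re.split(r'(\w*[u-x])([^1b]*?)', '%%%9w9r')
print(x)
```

Because the quantifier is non-greedy, it stops expanding at the earliest point where the rest of the pattern can succeed.
Because the pattern has a capturing group, `split` also inserts each captured text between the pieces.

['%%%', '9w', '', '9r']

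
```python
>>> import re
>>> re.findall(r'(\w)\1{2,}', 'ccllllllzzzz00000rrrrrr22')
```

['l', 'z', '0', 'r']

`\1` has to match the exact text group 1 already captured.
`findall` collects group 1 from each match (4 total).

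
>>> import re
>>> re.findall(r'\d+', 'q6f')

['6']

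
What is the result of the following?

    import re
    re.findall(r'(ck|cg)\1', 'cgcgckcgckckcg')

`\1` has to match the exact text group 1 already captured.
One capturing group, so `findall` returns just the captured substring from each match — 2 in all.

['cg', 'ck']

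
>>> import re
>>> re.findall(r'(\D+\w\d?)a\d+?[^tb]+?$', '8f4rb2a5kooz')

['rb2']

Because there's exactly one group, `findall` drops the full match and keeps group 1 from the one hit.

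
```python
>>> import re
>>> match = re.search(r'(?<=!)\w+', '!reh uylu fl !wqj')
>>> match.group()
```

'reh'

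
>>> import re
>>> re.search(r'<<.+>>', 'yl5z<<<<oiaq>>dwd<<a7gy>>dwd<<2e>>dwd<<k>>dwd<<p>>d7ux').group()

Unlike `match`, `search` isn't anchored — it looks for the pattern anywhere in the string.
The match spans [4:50] → '<<<<oiaq>>dwd<<a7gy>>dwd<<2e>>dwd<<k>>dwd<<p>>'.

'<<<<oiaq>>dwd<<a7gy>>dwd<<2e>>dwd<<k>>dwd<<p>>'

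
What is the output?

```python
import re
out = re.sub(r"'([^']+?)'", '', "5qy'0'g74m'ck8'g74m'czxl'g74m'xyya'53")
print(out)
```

5qyg74mg74mg74m53

Matches: at [3:6] → "'0'"; at [10:15] → "'ck8'"; at [19:25] → "'czxl'"; at [29:35] → "'xyya'".
Each match is replaced by ''.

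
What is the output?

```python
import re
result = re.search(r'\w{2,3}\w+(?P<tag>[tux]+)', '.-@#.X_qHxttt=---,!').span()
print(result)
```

(5, 13)

This matches 2 to 3 of a word character, then one or more of a word character; then one or more of one of [tux] (captured as 'tag').
The match spans [5:13] → 'X_qHxttt'.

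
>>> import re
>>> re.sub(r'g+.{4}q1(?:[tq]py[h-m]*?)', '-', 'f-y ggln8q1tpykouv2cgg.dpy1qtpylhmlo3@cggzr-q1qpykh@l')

Pattern: one or more of a literal 'g', then exactly 4 of any character, then the literal 'q1'; then one of [tq], then the literal 'py', then zero or more of a character in [h-m] (lazy) (non-capturing group).
Lazy quantifiers expand one character at a time until the remainder of the pattern can match.
Matches: at [4:14] → 'ggln8q1tpy'; at [39:49] → 'ggzr-q1qpy'.
Each match is replaced by '-'.

'f-y -kouv2cgg.dpy1qtpylhmlo3@c-kh@l'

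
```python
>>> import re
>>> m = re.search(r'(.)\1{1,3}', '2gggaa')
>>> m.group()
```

'ggg'

`\1` is not a pattern — it's the concrete string captured by group 1, re-applied verbatim.
`re.search` scans for the first position where the pattern succeeds.
The match spans [1:4] → 'ggg'.
Captured: group 1 = 'g'.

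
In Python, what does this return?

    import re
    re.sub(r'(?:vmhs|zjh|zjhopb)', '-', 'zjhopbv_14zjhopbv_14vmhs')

'-opbv_14-opbv_14-'

The regex engine tests alternatives in the order written; an earlier branch that matches wins even if a later one would match more.
Matches: at [0:3] → 'zjh'; at [10:13] → 'zjh'; at [20:24] → 'vmhs'.
Each match is replaced by '-'.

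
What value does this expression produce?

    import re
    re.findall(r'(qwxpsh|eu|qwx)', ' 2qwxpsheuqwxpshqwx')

`|` is ordered: at each position the engine commits to the first alternative that works.
Walking the string: at [2:8] match 'qwxpsh', group 1 = 'qwxpsh'; at [8:10] match 'eu', group 1 = 'eu'; at [10:16] match 'qwxpsh', group 1 = 'qwxpsh'; at [16:19] match 'qwx', group 1 = 'qwx'.
One capturing group, so `findall` returns just the captured substring from each match — 4 in all.

['qwxpsh', 'eu', 'qwxpsh', 'qwx']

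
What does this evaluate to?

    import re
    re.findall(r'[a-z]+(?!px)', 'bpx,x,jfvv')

['bpx', 'x', 'jfvv']

A negative assertion filters positions out without eating any characters.
Scanning left to right: at [0:3] → 'bpx'; at [4:5] → 'x'; at [6:10] → 'jfvv'.
No capturing groups, so `findall` returns the 3 full match strings.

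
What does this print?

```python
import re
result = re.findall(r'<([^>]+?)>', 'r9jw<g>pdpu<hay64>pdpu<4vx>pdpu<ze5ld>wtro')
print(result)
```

['g', 'hay64', '4vx', 'ze5ld']

Walking the string: at [4:7] match '<g>', group 1 = 'g'; at [11:18] match '<hay64>', group 1 = 'hay64'; at [22:27] match '<4vx>', group 1 = '4vx'; at [31:38] match '<ze5ld>', group 1 = 'ze5ld'.
One capturing group, so `findall` returns just the captured substring from each match — 4 in all.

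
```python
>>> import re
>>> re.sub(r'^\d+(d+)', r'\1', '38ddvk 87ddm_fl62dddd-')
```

'ddvk 87ddm_fl62dddd-'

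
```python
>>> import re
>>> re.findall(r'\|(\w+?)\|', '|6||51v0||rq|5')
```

['6', '51v0', 'rq']

Scanning left to right: at [0:3] match '|6|', group 1 = '6'; at [3:9] match '|51v0|', group 1 = '51v0'; at [9:13] match '|rq|', group 1 = 'rq'.
With a single group, `findall` returns only what that group captured — 3 items.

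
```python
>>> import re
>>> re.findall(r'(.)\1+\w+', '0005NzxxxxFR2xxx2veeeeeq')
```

A backreference is literal: `\1` must see the identical characters the first group matched.
Scanning left to right: at [0:24] match '0005NzxxxxFR2xxx2veeeeeq', group 1 = '0'.
Because there's exactly one group, `findall` drops the full match and keeps group 1 from the one hit.

['0']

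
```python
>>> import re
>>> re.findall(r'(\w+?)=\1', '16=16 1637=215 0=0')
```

['16', '0']

`\1` has to match the exact text group 1 already captured.
Walking the string: at [0:5] match '16=16', group 1 = '16'; at [15:18] match '0=0', group 1 = '0'.
`findall` collects group 1 from each match (2 total).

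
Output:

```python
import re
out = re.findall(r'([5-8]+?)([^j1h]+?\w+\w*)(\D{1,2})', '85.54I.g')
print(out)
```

[('8', '5.54I', '.g')]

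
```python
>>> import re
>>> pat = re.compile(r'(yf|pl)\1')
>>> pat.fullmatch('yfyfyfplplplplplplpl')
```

After group 1 captures some text, `\1` only succeeds where that same text appears again.
For `fullmatch`, every character of the input must be accounted for by the pattern.
Here the string isn't matched end-to-end, so the call returns None.

None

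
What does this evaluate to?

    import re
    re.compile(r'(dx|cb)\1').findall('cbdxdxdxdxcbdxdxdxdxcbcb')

['dx', 'dx', 'dx', 'dx', 'cb']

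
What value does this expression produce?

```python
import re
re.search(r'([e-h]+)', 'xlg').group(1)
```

The pattern matches one or more of a character in [e-h] (captured).
`re.search` tries every starting position until one works.
The match spans [2:3] → 'g'.
Captured: group 1 = 'g'.

'g'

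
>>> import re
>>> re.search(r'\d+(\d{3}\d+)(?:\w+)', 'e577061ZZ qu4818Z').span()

(1, 9)

Pattern: one or more of a digit; then exactly 3 of a digit, then one or more of a digit (captured); then one or more of a word character (non-capturing group).
`re.search` scans for the first position where the pattern succeeds.
The match spans [1:9] → '577061ZZ'.
Captured: group 1 = '7061'.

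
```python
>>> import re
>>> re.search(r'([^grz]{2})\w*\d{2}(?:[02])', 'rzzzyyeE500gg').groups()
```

('yy',)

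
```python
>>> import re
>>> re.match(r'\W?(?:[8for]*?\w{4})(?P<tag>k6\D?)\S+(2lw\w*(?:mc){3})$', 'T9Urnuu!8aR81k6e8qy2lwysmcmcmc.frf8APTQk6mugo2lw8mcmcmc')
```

`re.match` won't scan ahead — the pattern has to work from the very first character.
Here position 0 doesn't satisfy it, so the call returns None.

None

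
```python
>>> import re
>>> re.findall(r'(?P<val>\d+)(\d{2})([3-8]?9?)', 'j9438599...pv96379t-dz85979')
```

[('94385', '99', ''), ('963', '79', ''), ('859', '79', '')]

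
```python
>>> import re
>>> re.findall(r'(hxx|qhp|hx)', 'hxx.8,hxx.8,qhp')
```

Alternation isn't longest-match — the leftmost alternative that fits at this position is chosen.
Matches: at [0:3] match 'hxx', group 1 = 'hxx'; at [6:9] match 'hxx', group 1 = 'hxx'; at [12:15] match 'qhp', group 1 = 'qhp'.
One capturing group, so `findall` returns just the captured substring from each match — 3 in all.

['hxx', 'hxx', 'qhp']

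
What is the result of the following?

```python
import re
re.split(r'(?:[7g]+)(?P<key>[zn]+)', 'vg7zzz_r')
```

The group in the pattern means `split` returns the separators' captures alongside the pieces.

['v', 'zzz', '_r']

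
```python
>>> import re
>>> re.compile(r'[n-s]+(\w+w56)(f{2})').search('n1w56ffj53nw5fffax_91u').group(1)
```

'1w56'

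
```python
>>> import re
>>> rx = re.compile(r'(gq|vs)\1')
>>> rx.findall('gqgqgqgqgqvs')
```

['gq', 'gq']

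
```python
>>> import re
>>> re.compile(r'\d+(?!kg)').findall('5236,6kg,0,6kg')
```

['5236', '0']

A negative assertion filters positions out without eating any characters.
No capturing groups, so `findall` returns the 2 full match strings.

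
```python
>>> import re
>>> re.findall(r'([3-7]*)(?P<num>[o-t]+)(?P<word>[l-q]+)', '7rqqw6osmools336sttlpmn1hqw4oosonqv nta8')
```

[('7', 'rq', 'q'), ('6', 'os', 'mool'), ('336', 'stt', 'lpmn'), ('4', 'ooso', 'nq')]

Pattern: zero or more of a character in [3-7] (captured); then one or more of a character in [o-t] (captured as 'num'); then one or more of a character in [l-q] (captured as 'word').
Walking the string: at [0:4] match '7rqq', groups = ('7', 'rq', 'q'); at [5:12] match '6osmool', groups = ('6', 'os', 'mool'); at [13:23] match '336sttlpmn', groups = ('336', 'stt', 'lpmn'); at [27:34] match '4oosonq', groups = ('4', 'ooso', 'nq').
Multiple groups make `findall` return tuples — one 3-tuple for each match.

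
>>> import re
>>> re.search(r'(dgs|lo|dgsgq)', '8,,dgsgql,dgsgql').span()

Branches in `(...|...)` are attempted left-to-right; the first branch that allows the whole pattern to succeed is taken.
`re.search` scans for the first position where the pattern succeeds.
The match spans [3:6] → 'dgs'.
Captured: group 1 = 'dgs'.

(3, 6)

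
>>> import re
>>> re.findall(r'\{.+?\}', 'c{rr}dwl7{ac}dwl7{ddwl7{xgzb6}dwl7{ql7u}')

The `?` after the quantifier makes it lazy — it takes as little as possible before letting the rest of the pattern try.
Scanning left to right: at [1:5] → '{rr}'; at [9:13] → '{ac}'; at [17:30] → '{ddwl7{xgzb6}'; at [34:40] → '{ql7u}'.
Since nothing is captured, `findall` lists the 4 matched substrings directly.

['{rr}', '{ac}', '{ddwl7{xgzb6}', '{ql7u}']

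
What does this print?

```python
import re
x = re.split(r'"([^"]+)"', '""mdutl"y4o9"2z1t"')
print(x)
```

Because the pattern has a capturing group, `split` also inserts each captured text between the pieces.

['"', 'mdutl', 'y4o9', '2z1t', '']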